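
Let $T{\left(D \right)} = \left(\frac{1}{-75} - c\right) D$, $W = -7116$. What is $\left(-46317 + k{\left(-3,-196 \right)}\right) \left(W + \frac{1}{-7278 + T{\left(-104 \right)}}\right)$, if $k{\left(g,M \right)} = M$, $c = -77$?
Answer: $\frac{379425062988243}{1146346} \approx 3.3099 \cdot 10^{8}$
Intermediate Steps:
$T{\left(D \right)} = \frac{5774 D}{75}$ ($T{\left(D \right)} = \left(\frac{1}{-75} - -77\right) D = \left(- \frac{1}{75} + 77\right) D = \frac{5774 D}{75}$)
$\left(-46317 + k{\left(-3,-196 \right)}\right) \left(W + \frac{1}{-7278 + T{\left(-104 \right)}}\right) = \left(-46317 - 196\right) \left(-7116 + \frac{1}{-7278 + \frac{5774}{75} \left(-104\right)}\right) = - 46513 \left(-7116 + \frac{1}{-7278 - \frac{600496}{75}}\right) = - 46513 \left(-7116 + \frac{1}{- \frac{1146346}{75}}\right) = - 46513 \left(-7116 - \frac{75}{1146346}\right) = \left(-46513\right) \left(- \frac{8157398211}{1146346}\right) = \frac{379425062988243}{1146346}$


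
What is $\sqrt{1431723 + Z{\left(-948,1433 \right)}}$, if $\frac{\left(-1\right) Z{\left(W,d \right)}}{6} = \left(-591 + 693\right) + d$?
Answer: $3 \sqrt{158057} \approx 1192.7$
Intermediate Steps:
$Z{\left(W,d \right)} = -612 - 6 d$ ($Z{\left(W,d \right)} = - 6 \left(\left(-591 + 693\right) + d\right) = - 6 \left(102 + d\right) = -612 - 6 d$)
$\sqrt{1431723 + Z{\left(-948,1433 \right)}} = \sqrt{1431723 - 9210} = \sqrt{1422513} = 3 \sqrt{158057}$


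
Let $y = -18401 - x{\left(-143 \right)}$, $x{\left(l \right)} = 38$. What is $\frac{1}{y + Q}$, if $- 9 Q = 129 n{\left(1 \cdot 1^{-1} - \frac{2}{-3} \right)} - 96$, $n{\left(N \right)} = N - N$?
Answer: $- \frac{3}{55285} \approx -5.4264 \cdot 10^{-5}$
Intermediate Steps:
$n{\left(N \right)} = 0$
$y = -18439$ ($y = -18401 - 38 = -18439$)
$Q = \frac{32}{3}$ ($Q = - \frac{129 \cdot 0 - 96}{9} = - \frac{0 - 96}{9} = \left(- \frac{1}{9}\right) \left(-96\right) = \frac{32}{3} \approx 10.667$)
$\frac{1}{y + Q} = \frac{1}{-18439 + \frac{32}{3}} = \frac{1}{- \frac{55285}{3}} = - \frac{3}{55285}$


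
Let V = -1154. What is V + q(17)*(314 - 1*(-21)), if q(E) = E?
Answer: 4541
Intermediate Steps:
V + q(17)*(314 - 1*(-21)) = -1154 + 17*(314 - 1*(-21)) = -1154 + 17*(314 + 21) = -1154 + 17*335 = -1154 + 5695 = 4541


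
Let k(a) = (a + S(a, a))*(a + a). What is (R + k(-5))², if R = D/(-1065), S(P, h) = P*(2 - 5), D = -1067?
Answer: 11116117489/1134225 ≈ 9800.6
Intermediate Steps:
S(P, h) = -3*P (S(P, h) = P*(-3) = -3*P)
k(a) = -4*a² (k(a) = (a - 3*a)*(a + a) = (-2*a)*(2*a) = -4*a²)
R = 1067/1065 (R = -1067/(-1065) = -1067*(-1/1065) = 1067/1065 ≈ 1.0019)
(R + k(-5))² = (1067/1065 - 4*(-5)²)² = (1067/1065 - 4*25)² = (1067/1065 - 100)² = (-105433/1065)² = 11116117489/1134225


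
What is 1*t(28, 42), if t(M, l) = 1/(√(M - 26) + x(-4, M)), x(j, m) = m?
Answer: 14/391 - √2/782 ≈ 0.033997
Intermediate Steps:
t(M, l) = 1/(M + √(-26 + M)) (t(M, l) = 1/(√(M - 26) + M) = 1/(√(-26 + M) + M) = 1/(M + √(-26 + M)))
1*t(28, 42) = 1/(28 + √(-26 + 28)) = 1/(28 + √2)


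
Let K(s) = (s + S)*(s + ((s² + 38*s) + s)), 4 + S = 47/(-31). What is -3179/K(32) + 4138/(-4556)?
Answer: -2069090959/2154514176 ≈ -0.96035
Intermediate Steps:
S = -171/31 (S = -4 + 47/(-31) = -4 + 47*(-1/31) = -4 - 47/31 = -171/31 ≈ -5.5161)
K(s) = (-171/31 + s)*(s² + 40*s) (K(s) = (s - 171/31)*(s + ((s² + 38*s) + s)) = (-171/31 + s)*(s + (s² + 39*s)) = (-171/31 + s)*(s² + 40*s))
-3179/K(32) + 4138/(-4556) = -3179*31/(32*(-6840 + 31*32² + 1069*32)) + 4138/(-4556) = -3179*31/(32*(-6840 + 31*1024 + 34208)) + 4138*(-1/4556) = -3179*31/(32*(-6840 + 31744 + 34208)) - 2069/2278 = -3179/((1/31)*32*59112) - 2069/2278 = -3179/1891584/31 - 2069/2278 = -3179*31/1891584 - 2069/2278 = -98549/1891584 - 2069/2278 = -2069090959/2154514176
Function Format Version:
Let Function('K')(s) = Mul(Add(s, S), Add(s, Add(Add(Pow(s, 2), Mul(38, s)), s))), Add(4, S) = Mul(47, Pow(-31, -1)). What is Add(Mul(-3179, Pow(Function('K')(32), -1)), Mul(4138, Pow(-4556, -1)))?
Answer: Rational(-2069090959, 2154514176) ≈ -0.96035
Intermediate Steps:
S = Rational(-171, 31) (S = Add(-4, Mul(47, Pow(-31, -1))) = Add(-4, Mul(47, Rational(-1, 31))) = Add(-4, Rational(-47, 31)) = Rational(-171, 31) ≈ -5.5161)
Function('K')(s) = Mul(Add(Rational(-171, 31), s), Add(Pow(s, 2), Mul(40, s))) (Function('K')(s) = Mul(Add(s, Rational(-171, 31)), Add(s, Add(Add(Pow(s, 2), Mul(38, s)), s))) = Mul(Add(Rational(-171, 31), s), Add(s, Add(Pow(s, 2), Mul(39, s)))) = Mul(Add(Rational(-171, 31), s), Add(Pow(s, 2), Mul(40, s))))
Add(Mul(-3179, Pow(Function('K')(32), -1)), Mul(4138, Pow(-4556, -1))) = Add(Mul(-3179, Pow(Mul(Rational(1, 31), 32, Add(-6840, Mul(31, Pow(32, 2)), Mul(1069, 32))), -1)), Mul(4138, Pow(-4556, -1))) = Add(Mul(-3179, Pow(Mul(Rational(1, 31), 32, Add(-6840, Mul(31, 1024), 34208)), -1)), Mul(4138, Rational(-1, 4556))) = Add(Mul(-3179, Pow(Mul(Rational(1, 31), 32, Add(-6840, 31744, 34208)), -1)), Rational(-2069, 2278)) = Add(Mul(-3179, Pow(Mul(Rational(1, 31), 32, 59112), -1)), Rational(-2069, 2278)) = Add(Mul(-3179, Pow(Rational(1891584, 31), -1)), Rational(-2069, 2278)) = Add(Mul(-3179, Rational(31, 1891584)), Rational(-2069, 2278)) = Add(Rational(-98549, 1891584), Rational(-2069, 2278)) = Rational(-2069090959, 2154514176)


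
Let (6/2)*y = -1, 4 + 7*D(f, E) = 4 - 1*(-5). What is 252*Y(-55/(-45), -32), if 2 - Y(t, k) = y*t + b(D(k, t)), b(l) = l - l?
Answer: 1820/3 ≈ 606.67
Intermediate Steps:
D(f, E) = 5/7 (D(f, E) = -4/7 + (4 - 1*(-5))/7 = -4/7 + (4 + 5)/7 = -4/7 + (⅐)*9 = -4/7 + 9/7 = 5/7)
y = -⅓ (y = (⅓)*(-1) = -⅓ ≈ -0.33333)
b(l) = 0
Y(t, k) = 2 + t/3 (Y(t, k) = 2 - (-t/3 + 0) = 2 - (-1)*t/3 = 2 + t/3)
252*Y(-55/(-45), -32) = 252*(2 + (-55/(-45))/3) = 252*(2 + (-55*(-1/45))/3) = 252*(2 + (⅓)*(11/9)) = 252*(2 + 11/27) = 252*(65/27) = 1820/3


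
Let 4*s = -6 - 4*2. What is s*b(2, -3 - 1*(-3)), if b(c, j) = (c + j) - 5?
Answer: 21/2 ≈ 10.500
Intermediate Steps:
b(c, j) = -5 + c + j
s = -7/2 (s = (-6 - 4*2)/4 = (-6 - 8)/4 = (1/4)*(-14) = -7/2 ≈ -3.5000)
s*b(2, -3 - 1*(-3)) = -7*(-5 + 2 + (-3 - 1*(-3)))/2 = -7*(-5 + 2 + (-3 + 3))/2 = -7*(-5 + 2 + 0)/2 = -7/2*(-3) = 21/2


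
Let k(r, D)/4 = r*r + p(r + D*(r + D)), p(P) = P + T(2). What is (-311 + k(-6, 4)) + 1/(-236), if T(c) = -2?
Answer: -54517/236 ≈ -231.00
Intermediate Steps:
p(P) = -2 + P (p(P) = P - 2 = -2 + P)
k(r, D) = -8 + 4*r + 4*r² + 4*D*(D + r) (k(r, D) = 4*(r*r + (-2 + (r + D*(r + D)))) = 4*(r² + (-2 + (r + D*(D + r)))) = 4*(r² + (-2 + r + D*(D + r))) = 4*(-2 + r + r² + D*(D + r)) = -8 + 4*r + 4*r² + 4*D*(D + r))
(-311 + k(-6, 4)) + 1/(-236) = (-311 + (-8 + 4*(-6) + 4*4² + 4*(-6)² + 4*4*(-6))) + 1/(-236) = (-311 + (-8 - 24 + 4*16 + 4*36 - 96)) - 1/236 = (-311 + (-8 - 24 + 64 + 144 - 96)) - 1/236 = (-311 + 80) - 1/236 = -231 - 1/236 = -54517/236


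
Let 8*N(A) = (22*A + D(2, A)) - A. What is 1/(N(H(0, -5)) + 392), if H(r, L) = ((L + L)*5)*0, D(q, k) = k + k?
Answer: 1/392 ≈ 0.0025510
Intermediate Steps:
D(q, k) = 2*k
H(r, L) = 0 (H(r, L) = ((2*L)*5)*0 = (10*L)*0 = 0)
N(A) = 23*A/8 (N(A) = ((22*A + 2*A) - A)/8 = (24*A - A)/8 = (23*A)/8 = 23*A/8)
1/(N(H(0, -5)) + 392) = 1/((23/8)*0 + 392) = 1/(0 + 392) = 1/392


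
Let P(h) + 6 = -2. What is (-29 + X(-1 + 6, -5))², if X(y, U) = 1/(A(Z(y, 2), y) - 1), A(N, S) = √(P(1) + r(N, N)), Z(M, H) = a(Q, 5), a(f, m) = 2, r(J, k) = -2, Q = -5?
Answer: 10*(-751*I + 174*√10)/(-9*I + 2*√10) ≈ 846.2 + 16.726*I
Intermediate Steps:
P(h) = -8 (P(h) = -6 - 2 = -8)
Z(M, H) = 2
A(N, S) = I*√10 (A(N, S) = √(-8 - 2) = √(-10) = I*√10)
X(y, U) = 1/(-1 + I*√10) (X(y, U) = 1/(I*√10 - 1) = 1/(-1 + I*√10))
(-29 + X(-1 + 6, -5))² = (-29 - I/(I + √10))²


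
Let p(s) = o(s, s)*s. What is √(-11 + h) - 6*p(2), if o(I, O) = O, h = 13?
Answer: -24 + √2 ≈ -22.586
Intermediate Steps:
p(s) = s² (p(s) = s*s = s²)
√(-11 + h) - 6*p(2) = √(-11 + 13) - 6*2² = √2 - 6*4 = √2 - 24 = -24 + √2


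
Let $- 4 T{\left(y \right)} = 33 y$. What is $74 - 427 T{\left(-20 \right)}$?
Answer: $-70381$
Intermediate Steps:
$T{\left(y \right)} = - \frac{33 y}{4}$
$74 - 427 T{\left(-20 \right)} = 74 - 427 \left(\left(- \frac{33}{4}\right) \left(-20\right)\right) = 74 - 70455 = -70381$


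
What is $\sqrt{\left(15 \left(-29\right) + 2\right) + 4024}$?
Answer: $3 \sqrt{399} \approx 59.925$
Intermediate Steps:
$\sqrt{\left(15 \left(-29\right) + 2\right) + 4024} = \sqrt{\left(-435 + 2\right) + 4024} = \sqrt{-433 + 4024} = \sqrt{3591} = 3 \sqrt{399}$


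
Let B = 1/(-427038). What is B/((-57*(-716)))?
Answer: -1/17428274856 ≈ -5.7378e-11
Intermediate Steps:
B = -1/427038 ≈ -2.3417e-6
B/((-57*(-716))) = -1/(427038*((-57*(-716)))) = -1/427038/40812 = -1/427038*1/40812 = -1/17428274856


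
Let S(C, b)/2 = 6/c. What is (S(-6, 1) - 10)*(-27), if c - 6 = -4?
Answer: 108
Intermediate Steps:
c = 2 (c = 6 - 4 = 2)
S(C, b) = 6 (S(C, b) = 2*(6/2) = 2*(6*(½)) = 2*3 = 6)
(S(-6, 1) - 10)*(-27) = (6 - 10)*(-27) = -4*(-27) = 108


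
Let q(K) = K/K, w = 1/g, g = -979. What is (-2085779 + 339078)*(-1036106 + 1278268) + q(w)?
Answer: -422984607561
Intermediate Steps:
w = -1/979 (w = 1/(-979) = -1/979 ≈ -0.0010215)
q(K) = 1
(-2085779 + 339078)*(-1036106 + 1278268) + q(w) = (-2085779 + 339078)*(-1036106 + 1278268) + 1 = -1746701*242162 + 1 = -422984607562 + 1 = -422984607561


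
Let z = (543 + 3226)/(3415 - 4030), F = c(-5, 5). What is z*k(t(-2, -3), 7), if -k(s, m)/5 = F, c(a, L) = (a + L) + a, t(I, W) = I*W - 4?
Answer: -18845/123 ≈ -153.21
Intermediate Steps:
t(I, W) = -4 + I*W
c(a, L) = L + 2*a (c(a, L) = (L + a) + a = L + 2*a)
F = -5 (F = 5 + 2*(-5) = 5 - 10 = -5)
k(s, m) = 25 (k(s, m) = -5*(-5) = 25)
z = -3769/615 (z = 3769/(-615) = 3769*(-1/615) = -3769/615 ≈ -6.1285)
z*k(t(-2, -3), 7) = -3769/615*25 = -18845/123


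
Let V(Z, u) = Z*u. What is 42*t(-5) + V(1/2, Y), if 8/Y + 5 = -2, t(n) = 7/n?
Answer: -2078/35 ≈ -59.371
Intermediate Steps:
Y = -8/7 (Y = 8/(-5 - 2) = 8/(-7) = 8*(-⅐) = -8/7 ≈ -1.1429)
42*t(-5) + V(1/2, Y) = 42*(7/(-5)) + (1/2)*(-8/7) = 42*(7*(-⅕)) + (1*(½))*(-8/7) = 42*(-7/5) + (½)*(-8/7) = -294/5 - 4/7 = -2078/35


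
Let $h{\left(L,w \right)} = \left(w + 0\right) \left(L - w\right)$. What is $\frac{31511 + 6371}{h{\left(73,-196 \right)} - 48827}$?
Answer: $- \frac{37882}{101551} \approx -0.37303$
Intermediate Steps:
$h{\left(L,w \right)} = w \left(L - w\right)$
$\frac{31511 + 6371}{h{\left(73,-196 \right)} - 48827} = \frac{31511 + 6371}{- 196 \left(73 - -196\right) - 48827} = \frac{37882}{- 196 \left(73 + 196\right) - 48827} = \frac{37882}{\left(-196\right) 269 - 48827} = \frac{37882}{-52724 - 48827} = \frac{37882}{-101551} = 37882 \left(- \frac{1}{101551}\right) = - \frac{37882}{101551}$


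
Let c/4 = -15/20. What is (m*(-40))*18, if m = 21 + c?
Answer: -12960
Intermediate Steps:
c = -3 (c = 4*(-15/20) = 4*(-15*1/20) = 4*(-¾) = -3)
m = 18 (m = 21 - 3 = 18)
(m*(-40))*18 = (18*(-40))*18 = -720*18 = -12960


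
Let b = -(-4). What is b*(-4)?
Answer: -16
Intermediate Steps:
b = 4 (b = -1*(-4) = 4)
b*(-4) = 4*(-4) = -16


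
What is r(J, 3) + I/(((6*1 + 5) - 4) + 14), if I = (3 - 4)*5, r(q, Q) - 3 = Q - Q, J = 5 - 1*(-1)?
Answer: 58/21 ≈ 2.7619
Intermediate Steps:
J = 6 (J = 5 + 1 = 6)
r(q, Q) = 3 (r(q, Q) = 3 + (Q - Q) = 3 + 0 = 3)
I = -5 (I = -1*5 = -5)
r(J, 3) + I/(((6*1 + 5) - 4) + 14) = 3 - 5/(((6*1 + 5) - 4) + 14) = 3 - 5/(((6 + 5) - 4) + 14) = 3 - 5/((11 - 4) + 14) = 3 - 5/(7 + 14) = 3 - 5/21 = 58/21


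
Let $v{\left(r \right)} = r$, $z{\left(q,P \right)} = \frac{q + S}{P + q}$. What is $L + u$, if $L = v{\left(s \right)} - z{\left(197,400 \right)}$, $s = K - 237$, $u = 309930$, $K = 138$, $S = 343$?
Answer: $\frac{61656189}{199} \approx 3.0983 \cdot 10^{5}$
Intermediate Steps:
$z{\left(q,P \right)} = \frac{343 + q}{P + q}$ ($z{\left(q,P \right)} = \frac{q + 343}{P + q} = \frac{343 + q}{P + q}$)
$s = -99$ ($s = 138 - 237 = -99$)
$L = - \frac{19881}{199}$ ($L = -99 - \frac{343 + 197}{400 + 197} = -99 - \frac{1}{597} \cdot 540 = -99 - \frac{180}{199} = - \frac{19881}{199} \approx -99.905$)
$L + u = - \frac{19881}{199} + 309930 = \frac{61656189}{199}$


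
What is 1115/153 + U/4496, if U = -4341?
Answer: 4348867/687888 ≈ 6.3221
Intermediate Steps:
1115/153 + U/4496 = 1115/153 - 4341/4496 = 4348867/687888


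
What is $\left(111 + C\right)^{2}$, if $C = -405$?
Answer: $86436$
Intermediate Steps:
$\left(111 + C\right)^{2} = \left(111 - 405\right)^{2} = \left(-294\right)^{2} = 86436$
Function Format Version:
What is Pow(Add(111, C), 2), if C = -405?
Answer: 86436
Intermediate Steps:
Pow(Add(111, C), 2) = Pow(Add(111, -405), 2) = Pow(-294, 2) = 86436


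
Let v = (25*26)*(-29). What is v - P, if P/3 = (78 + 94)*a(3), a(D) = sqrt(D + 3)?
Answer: -18850 - 516*sqrt(6) ≈ -20114.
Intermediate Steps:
v = -18850 (v = 650*(-29) = -18850)
a(D) = sqrt(3 + D)
P = 516*sqrt(6) (P = 3*((78 + 94)*sqrt(3 + 3)) = 3*(172*sqrt(6)) = 516*sqrt(6) ≈ 1263.9)
v - P = -18850 - 516*sqrt(6)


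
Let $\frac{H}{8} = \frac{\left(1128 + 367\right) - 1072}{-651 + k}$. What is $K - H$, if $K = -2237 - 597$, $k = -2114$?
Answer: $- \frac{7832626}{2765} \approx -2832.8$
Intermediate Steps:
$K = -2834$
$H = - \frac{3384}{2765}$ ($H = 8 \frac{\left(1128 + 367\right) - 1072}{-651 - 2114} = 8 \frac{1495 - 1072}{-2765} = 8 \cdot 423 \left(- \frac{1}{2765}\right) = 8 \left(- \frac{423}{2765}\right) = - \frac{3384}{2765} \approx -1.2239$)
$K - H = -2834 - - \frac{3384}{2765} = -2834 + \frac{3384}{2765} = - \frac{7832626}{2765}$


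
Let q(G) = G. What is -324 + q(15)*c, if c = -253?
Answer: -4119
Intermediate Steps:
-324 + q(15)*c = -324 + 15*(-253) = -324 - 3795 = -4119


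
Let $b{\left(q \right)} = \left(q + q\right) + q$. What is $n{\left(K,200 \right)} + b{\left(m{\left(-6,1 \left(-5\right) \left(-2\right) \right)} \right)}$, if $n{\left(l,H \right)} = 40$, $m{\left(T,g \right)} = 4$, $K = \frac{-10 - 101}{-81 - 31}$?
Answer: $52$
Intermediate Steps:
$K = \frac{111}{112}$ ($K = - \frac{111}{-112} = \left(-111\right) \left(- \frac{1}{112}\right) = \frac{111}{112} \approx 0.99107$)
$b{\left(q \right)} = 3 q$ ($b{\left(q \right)} = 2 q + q = 3 q$)
$n{\left(K,200 \right)} + b{\left(m{\left(-6,1 \left(-5\right) \left(-2\right) \right)} \right)} = 40 + 3 \cdot 4 = 40 + 12 = 52$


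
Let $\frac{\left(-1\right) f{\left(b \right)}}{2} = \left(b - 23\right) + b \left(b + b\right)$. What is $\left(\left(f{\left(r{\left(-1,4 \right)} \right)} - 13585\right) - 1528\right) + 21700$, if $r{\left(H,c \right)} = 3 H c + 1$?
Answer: $6171$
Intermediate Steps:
$r{\left(H,c \right)} = 1 + 3 H c$ ($r{\left(H,c \right)} = 3 H c + 1 = 1 + 3 H c$)
$f{\left(b \right)} = 46 - 4 b^{2} - 2 b$ ($f{\left(b \right)} = - 2 \left(\left(b - 23\right) + b \left(b + b\right)\right) = - 2 \left(\left(-23 + b\right) + b 2 b\right) = - 2 \left(\left(-23 + b\right) + 2 b^{2}\right) = - 2 \left(-23 + b + 2 b^{2}\right) = 46 - 4 b^{2} - 2 b$)
$\left(\left(f{\left(r{\left(-1,4 \right)} \right)} - 13585\right) - 1528\right) + 21700 = \left(\left(\left(46 - 4 \left(1 + 3 \left(-1\right) 4\right)^{2} - 2 \left(1 + 3 \left(-1\right) 4\right)\right) - 13585\right) - 1528\right) + 21700 = \left(\left(\left(46 - 4 \left(1 - 12\right)^{2} - 2 \left(1 - 12\right)\right) - 13585\right) - 1528\right) + 21700 = \left(\left(\left(46 - 4 \left(-11\right)^{2} - -22\right) - 13585\right) - 1528\right) + 21700 = \left(\left(\left(46 - 484 + 22\right) - 13585\right) - 1528\right) + 21700 = \left(\left(-416 - 13585\right) - 1528\right) + 21700 = \left(-14001 - 1528\right) + 21700 = -15529 + 21700 = 6171$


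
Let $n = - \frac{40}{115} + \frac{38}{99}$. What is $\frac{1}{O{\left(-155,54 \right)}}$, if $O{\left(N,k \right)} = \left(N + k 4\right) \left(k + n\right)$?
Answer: $\frac{2277}{7505440} \approx 0.00030338$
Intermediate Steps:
$n = \frac{82}{2277}$ ($n = \left(-40\right) \frac{1}{115} + 38 \cdot \frac{1}{99} = - \frac{8}{23} + \frac{38}{99} = \frac{82}{2277} \approx 0.036012$)
$O{\left(N,k \right)} = \left(\frac{82}{2277} + k\right) \left(N + 4 k\right)$ ($O{\left(N,k \right)} = \left(N + k 4\right) \left(k + \frac{82}{2277}\right) = \left(N + 4 k\right) \left(\frac{82}{2277} + k\right) = \left(\frac{82}{2277} + k\right) \left(N + 4 k\right)$)
$\frac{1}{O{\left(-155,54 \right)}} = \frac{1}{4 \cdot 54^{2} + \frac{82}{2277} \left(-155\right) + \frac{328}{2277} \cdot 54 - 8370} = \frac{1}{4 \cdot 2916 - \frac{12710}{2277} + \frac{1968}{253} - 8370} = \frac{1}{11664 - \frac{12710}{2277} + \frac{1968}{253} - 8370} = \frac{1}{\frac{7505440}{2277}} = \frac{2277}{7505440}$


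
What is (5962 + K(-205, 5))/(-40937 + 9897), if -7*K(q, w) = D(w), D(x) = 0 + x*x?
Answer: -41709/217280 ≈ -0.19196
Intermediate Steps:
D(x) = x**2 (D(x) = 0 + x**2 = x**2)
K(q, w) = -w**2/7
(5962 + K(-205, 5))/(-40937 + 9897) = (5962 - 1/7*5**2)/(-40937 + 9897) = (5962 - 1/7*25)/(-31040) = (5962 - 25/7)*(-1/31040) = (41709/7)*(-1/31040) = -41709/217280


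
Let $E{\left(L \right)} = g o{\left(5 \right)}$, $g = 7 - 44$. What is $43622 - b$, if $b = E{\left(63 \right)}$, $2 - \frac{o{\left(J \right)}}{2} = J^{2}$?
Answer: $41920$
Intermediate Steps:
$o{\left(J \right)} = 4 - 2 J^{2}$
$g = -37$ ($g = 7 - 44 = -37$)
$E{\left(L \right)} = 1702$ ($E{\left(L \right)} = - 37 \left(4 - 2 \cdot 5^{2}\right) = - 37 \left(4 - 50\right) = \left(-37\right) \left(-46\right) = 1702$)
$b = 1702$
$43622 - b = 43622 - 1702 = 41920$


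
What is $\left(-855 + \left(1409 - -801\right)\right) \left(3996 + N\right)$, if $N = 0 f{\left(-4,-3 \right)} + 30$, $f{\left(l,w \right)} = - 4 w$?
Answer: $5455230$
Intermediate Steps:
$N = 30$ ($N = 0 \left(\left(-4\right) \left(-3\right)\right) + 30 = 0 \cdot 12 + 30 = 0 + 30 = 30$)
$\left(-855 + \left(1409 - -801\right)\right) \left(3996 + N\right) = \left(-855 + \left(1409 - -801\right)\right) \left(3996 + 30\right) = \left(-855 + \left(1409 + 801\right)\right) 4026 = \left(-855 + 2210\right) 4026 = 1355 \cdot 4026 = 5455230$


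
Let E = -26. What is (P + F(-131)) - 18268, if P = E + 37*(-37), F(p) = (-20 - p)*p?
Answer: -34204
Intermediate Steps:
F(p) = p*(-20 - p)
P = -1395 (P = -26 + 37*(-37) = -26 - 1369 = -1395)
(P + F(-131)) - 18268 = (-1395 - 1*(-131)*(20 - 131)) - 18268 = (-1395 - 1*(-131)*(-111)) - 18268 = (-1395 - 14541) - 18268 = -15936 - 18268 = -34204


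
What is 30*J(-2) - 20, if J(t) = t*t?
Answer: 100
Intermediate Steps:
J(t) = t²
30*J(-2) - 20 = 30*(-2)² - 20 = 30*4 - 20 = 120 - 20 = 100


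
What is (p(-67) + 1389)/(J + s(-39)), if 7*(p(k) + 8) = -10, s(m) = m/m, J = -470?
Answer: -9657/3283 ≈ -2.9415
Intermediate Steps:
s(m) = 1
p(k) = -66/7 (p(k) = -8 + (⅐)*(-10) = -8 - 10/7 = -66/7)
(p(-67) + 1389)/(J + s(-39)) = (-66/7 + 1389)/(-470 + 1) = (9657/7)/(-469) = (9657/7)*(-1/469) = -9657/3283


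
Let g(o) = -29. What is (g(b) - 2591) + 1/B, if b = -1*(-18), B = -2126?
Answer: -5570121/2126 ≈ -2620.0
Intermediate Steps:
b = 18
(g(b) - 2591) + 1/B = (-29 - 2591) + 1/(-2126) = -2620 - 1/2126 = -5570121/2126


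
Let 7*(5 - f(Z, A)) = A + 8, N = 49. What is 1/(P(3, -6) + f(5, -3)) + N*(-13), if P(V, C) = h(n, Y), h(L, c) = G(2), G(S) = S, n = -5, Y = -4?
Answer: -28021/44 ≈ -636.84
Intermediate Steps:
h(L, c) = 2
P(V, C) = 2
f(Z, A) = 27/7 - A/7 (f(Z, A) = 5 - (A + 8)/7 = 5 - (8 + A)/7 = 5 + (-8/7 - A/7) = 27/7 - A/7)
1/(P(3, -6) + f(5, -3)) + N*(-13) = 1/(2 + (27/7 - ⅐*(-3))) + 49*(-13) = 1/(2 + (27/7 + 3/7)) - 637 = 1/(2 + 30/7) - 637 = 1/(44/7) - 637 = 7/44 - 637 = -28021/44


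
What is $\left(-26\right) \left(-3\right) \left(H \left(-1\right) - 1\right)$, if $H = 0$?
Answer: $-78$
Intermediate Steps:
$\left(-26\right) \left(-3\right) \left(H \left(-1\right) - 1\right) = \left(-26\right) \left(-3\right) \left(0 \left(-1\right) - 1\right) = 78 \left(0 - 1\right) = 78 \left(-1\right) = -78$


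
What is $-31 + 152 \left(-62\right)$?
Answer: $-9455$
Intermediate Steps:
$-31 + 152 \left(-62\right) = -31 - 9424 = -9455$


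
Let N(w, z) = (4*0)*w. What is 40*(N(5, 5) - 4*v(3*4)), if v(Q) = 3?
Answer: -480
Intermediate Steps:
N(w, z) = 0 (N(w, z) = 0*w = 0)
40*(N(5, 5) - 4*v(3*4)) = 40*(0 - 4*3) = 40*(0 - 12) = 40*(-12) = -480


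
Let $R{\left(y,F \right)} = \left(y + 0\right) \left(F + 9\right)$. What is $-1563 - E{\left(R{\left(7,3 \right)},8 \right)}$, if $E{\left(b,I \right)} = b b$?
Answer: $-8619$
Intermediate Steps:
$R{\left(y,F \right)} = y \left(9 + F\right)$
$E{\left(b,I \right)} = b^{2}$
$-1563 - E{\left(R{\left(7,3 \right)},8 \right)} = -1563 - \left(7 \left(9 + 3\right)\right)^{2} = -1563 - \left(7 \cdot 12\right)^{2} = -1563 - 84^{2} = -1563 - 7056 = -8619$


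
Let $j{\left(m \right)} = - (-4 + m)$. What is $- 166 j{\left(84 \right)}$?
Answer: $13280$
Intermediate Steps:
$j{\left(m \right)} = 4 - m$
$- 166 j{\left(84 \right)} = - 166 \left(4 - 84\right) = \left(-166\right) \left(-80\right) = 13280$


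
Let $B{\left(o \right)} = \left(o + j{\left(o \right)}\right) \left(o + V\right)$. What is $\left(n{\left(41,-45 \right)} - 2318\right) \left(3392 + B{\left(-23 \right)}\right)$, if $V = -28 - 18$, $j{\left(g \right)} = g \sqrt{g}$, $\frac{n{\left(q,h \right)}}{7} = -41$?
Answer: $-12970295 - 4134135 i \sqrt{23} \approx -1.297 \cdot 10^{7} - 1.9827 \cdot 10^{7} i$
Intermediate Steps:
$n{\left(q,h \right)} = -287$ ($n{\left(q,h \right)} = 7 \left(-41\right) = -287$)
$j{\left(g \right)} = g^{\frac{3}{2}}$
$V = -46$
$B{\left(o \right)} = \left(-46 + o\right) \left(o + o^{\frac{3}{2}}\right)$ ($B{\left(o \right)} = \left(o + o^{\frac{3}{2}}\right) \left(o - 46\right) = \left(o + o^{\frac{3}{2}}\right) \left(-46 + o\right) = \left(-46 + o\right) \left(o + o^{\frac{3}{2}}\right)$)
$\left(n{\left(41,-45 \right)} - 2318\right) \left(3392 + B{\left(-23 \right)}\right) = \left(-287 - 2318\right) \left(3392 + \left(\left(-23\right)^{2} + \left(-23\right)^{\frac{5}{2}} - -1058 - 46 \left(-23\right)^{\frac{3}{2}}\right)\right) = - 2605 \left(3392 + \left(529 + 529 i \sqrt{23} + 1058 - 46 \left(- 23 i \sqrt{23}\right)\right)\right) = - 2605 \left(3392 + \left(529 + 529 i \sqrt{23} + 1058 + 1058 i \sqrt{23}\right)\right) = - 2605 \left(3392 + \left(1587 + 1587 i \sqrt{23}\right)\right) = - 2605 \left(4979 + 1587 i \sqrt{23}\right) = -12970295 - 4134135 i \sqrt{23}$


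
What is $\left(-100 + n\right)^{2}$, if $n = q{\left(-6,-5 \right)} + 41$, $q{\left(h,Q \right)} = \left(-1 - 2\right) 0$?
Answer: $3481$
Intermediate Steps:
$q{\left(h,Q \right)} = 0$ ($q{\left(h,Q \right)} = \left(-3\right) 0 = 0$)
$n = 41$ ($n = 0 + 41 = 41$)
$\left(-100 + n\right)^{2} = \left(-100 + 41\right)^{2} = \left(-59\right)^{2} = 3481$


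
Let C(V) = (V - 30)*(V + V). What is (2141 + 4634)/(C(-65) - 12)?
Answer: 6775/12338 ≈ 0.54912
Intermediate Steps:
C(V) = 2*V*(-30 + V) (C(V) = (-30 + V)*(2*V) = 2*V*(-30 + V))
(2141 + 4634)/(C(-65) - 12) = (2141 + 4634)/(2*(-65)*(-30 - 65) - 12) = 6775/(2*(-65)*(-95) - 12) = 6775/(12350 - 12) = 6775/12338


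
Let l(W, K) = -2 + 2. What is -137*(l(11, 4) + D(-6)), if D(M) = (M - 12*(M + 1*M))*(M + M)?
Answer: 226872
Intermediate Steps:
l(W, K) = 0
D(M) = -46*M² (D(M) = (M - 12*(M + M))*(2*M) = (M - 24*M)*(2*M) = (-23*M)*(2*M) = -46*M²)
-137*(l(11, 4) + D(-6)) = -137*(0 - 46*(-6)²) = -137*(0 - 46*36) = -137*(0 - 1656) = -137*(-1656) = 226872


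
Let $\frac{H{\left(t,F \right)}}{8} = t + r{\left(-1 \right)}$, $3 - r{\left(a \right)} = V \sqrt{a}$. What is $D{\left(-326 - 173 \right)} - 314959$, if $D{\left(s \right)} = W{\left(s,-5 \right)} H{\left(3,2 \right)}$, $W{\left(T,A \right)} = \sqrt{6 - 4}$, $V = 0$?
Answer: $-314959 + 48 \sqrt{2} \approx -3.1489 \cdot 10^{5}$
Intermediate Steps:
$W{\left(T,A \right)} = \sqrt{2}$
$r{\left(a \right)} = 3$ ($r{\left(a \right)} = 3 - 0 \sqrt{a} = 3 - 0 = 3 + 0 = 3$)
$H{\left(t,F \right)} = 24 + 8 t$ ($H{\left(t,F \right)} = 8 \left(t + 3\right) = 8 \left(3 + t\right) = 24 + 8 t$)
$D{\left(s \right)} = 48 \sqrt{2}$ ($D{\left(s \right)} = \sqrt{2} \left(24 + 8 \cdot 3\right) = \sqrt{2} \left(24 + 24\right) = \sqrt{2} \cdot 48 = 48 \sqrt{2}$)
$D{\left(-326 - 173 \right)} - 314959 = 48 \sqrt{2} - 314959 = -314959 + 48 \sqrt{2}$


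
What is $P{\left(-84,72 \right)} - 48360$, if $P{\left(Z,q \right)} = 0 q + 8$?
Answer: $-48352$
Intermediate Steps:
$P{\left(Z,q \right)} = 8$ ($P{\left(Z,q \right)} = 0 + 8 = 8$)
$P{\left(-84,72 \right)} - 48360 = 8 - 48360 = -48352$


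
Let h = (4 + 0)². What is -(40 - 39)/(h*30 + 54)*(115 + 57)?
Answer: -86/267 ≈ -0.32210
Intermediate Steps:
h = 16 (h = 4² = 16)
-(40 - 39)/(h*30 + 54)*(115 + 57) = -(40 - 39)/(16*30 + 54)*(115 + 57) = -1/(480 + 54)*172 = -1/534*172 = -1*(1/534)*172 = -172/534 = -1*86/267 = -86/267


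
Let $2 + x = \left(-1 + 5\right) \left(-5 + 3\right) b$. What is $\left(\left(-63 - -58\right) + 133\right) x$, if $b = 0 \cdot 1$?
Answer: $-256$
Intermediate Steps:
$b = 0$
$x = -2$ ($x = -2 + \left(-1 + 5\right) \left(-5 + 3\right) 0 = -2 + 4 \left(-2\right) 0 = -2 - 0 = -2 + 0 = -2$)
$\left(\left(-63 - -58\right) + 133\right) x = \left(\left(-63 - -58\right) + 133\right) \left(-2\right) = \left(\left(-63 + 58\right) + 133\right) \left(-2\right) = \left(-5 + 133\right) \left(-2\right) = 128 \left(-2\right) = -256$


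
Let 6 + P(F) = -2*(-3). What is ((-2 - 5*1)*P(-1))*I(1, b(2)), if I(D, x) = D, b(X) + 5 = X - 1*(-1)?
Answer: 0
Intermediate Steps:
b(X) = -4 + X (b(X) = -5 + (X - 1*(-1)) = -5 + (X + 1) = -5 + (1 + X) = -4 + X)
P(F) = 0 (P(F) = -6 - 2*(-3) = -6 + 6 = 0)
((-2 - 5*1)*P(-1))*I(1, b(2)) = ((-2 - 5*1)*0)*1 = ((-2 - 5)*0)*1 = -7*0*1 = 0*1 = 0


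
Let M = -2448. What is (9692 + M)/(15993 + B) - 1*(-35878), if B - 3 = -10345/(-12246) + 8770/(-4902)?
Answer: 1913879194496278/53343414789 ≈ 35878.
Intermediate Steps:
B = 6855747/3334994 (B = 3 + (-10345/(-12246) + 8770/(-4902)) = 3 + (-10345*(-1/12246) + 8770*(-1/4902)) = 3 + (10345/12246 - 4385/2451) = 3 - 3149235/3334994 = 6855747/3334994 ≈ 2.0557)
(9692 + M)/(15993 + B) - 1*(-35878) = (9692 - 2448)/(15993 + 6855747/3334994) - 1*(-35878) = 7244/(53343414789/3334994) + 35878 = 7244*(3334994/53343414789) + 35878 = 24158696536/53343414789 + 35878 = 1913879194496278/53343414789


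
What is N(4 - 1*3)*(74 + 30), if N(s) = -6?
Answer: -624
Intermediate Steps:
N(4 - 1*3)*(74 + 30) = -6*(74 + 30) = -6*104 = -624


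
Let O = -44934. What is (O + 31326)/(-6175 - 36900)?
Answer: 13608/43075 ≈ 0.31591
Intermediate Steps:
(O + 31326)/(-6175 - 36900) = (-44934 + 31326)/(-6175 - 36900) = -13608/(-43075) = -13608*(-1/43075) = 13608/43075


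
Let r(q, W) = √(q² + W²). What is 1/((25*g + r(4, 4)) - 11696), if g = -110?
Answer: -7223/104343442 - √2/52171721 ≈ -6.9250e-5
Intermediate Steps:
r(q, W) = √(W² + q²)
1/((25*g + r(4, 4)) - 11696) = 1/((25*(-110) + √(4² + 4²)) - 11696) = 1/((-2750 + √(16 + 16)) - 11696) = 1/((-2750 + √32) - 11696) = 1/((-2750 + 4*√2) - 11696) = 1/(-14446 + 4*√2)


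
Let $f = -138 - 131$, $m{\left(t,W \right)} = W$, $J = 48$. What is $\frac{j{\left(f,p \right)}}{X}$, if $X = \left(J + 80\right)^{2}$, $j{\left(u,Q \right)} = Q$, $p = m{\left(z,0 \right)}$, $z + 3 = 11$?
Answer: $0$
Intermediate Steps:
$z = 8$ ($z = -3 + 11 = 8$)
$f = -269$ ($f = -138 - 131 = -269$)
$p = 0$
$X = 16384$ ($X = \left(48 + 80\right)^{2} = 128^{2} = 16384$)
$\frac{j{\left(f,p \right)}}{X} = \frac{0}{16384} = 0 \cdot \frac{1}{16384} = 0$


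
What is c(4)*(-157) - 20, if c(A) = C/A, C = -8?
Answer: 294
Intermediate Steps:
c(A) = -8/A
c(4)*(-157) - 20 = -8/4*(-157) - 20 = -8*¼*(-157) - 20 = -2*(-157) - 20 = 314 - 20 = 294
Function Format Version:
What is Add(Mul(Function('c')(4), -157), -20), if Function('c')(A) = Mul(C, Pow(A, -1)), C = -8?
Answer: 294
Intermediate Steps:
Function('c')(A) = Mul(-8, Pow(A, -1))
Add(Mul(Function('c')(4), -157), -20) = Add(Mul(Mul(-8, Pow(4, -1)), -157), -20) = Add(Mul(Mul(-8, Rational(1, 4)), -157), -20) = Add(Mul(-2, -157), -20) = Add(314, -20) = 294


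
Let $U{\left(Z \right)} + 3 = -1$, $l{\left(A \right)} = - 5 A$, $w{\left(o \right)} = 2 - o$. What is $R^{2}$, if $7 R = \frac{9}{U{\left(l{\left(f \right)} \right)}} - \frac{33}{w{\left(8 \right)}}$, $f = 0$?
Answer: $\frac{169}{784} \approx 0.21556$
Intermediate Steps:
$U{\left(Z \right)} = -4$ ($U{\left(Z \right)} = -3 - 1 = -4$)
$R = \frac{13}{28}$ ($R = \frac{\frac{9}{-4} - \frac{33}{2 - 8}}{7} = \frac{9 \left(- \frac{1}{4}\right) - \frac{33}{2 - 8}}{7} = \frac{- \frac{9}{4} - \frac{33}{-6}}{7} = \frac{- \frac{9}{4} - - \frac{11}{2}}{7} = \frac{- \frac{9}{4} + \frac{11}{2}}{7} = \frac{1}{7} \cdot \frac{13}{4} = \frac{13}{28} \approx 0.46429$)
$R^{2} = \left(\frac{13}{28}\right)^{2} = \frac{169}{784}$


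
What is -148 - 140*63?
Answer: -8968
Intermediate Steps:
-148 - 140*63 = -148 - 8820 = -8968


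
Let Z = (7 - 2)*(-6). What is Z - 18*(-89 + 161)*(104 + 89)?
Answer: -250158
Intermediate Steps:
Z = -30 (Z = 5*(-6) = -30)
Z - 18*(-89 + 161)*(104 + 89) = -30 - 18*(-89 + 161)*(104 + 89) = -30 - 1296*193 = -30 - 18*13896 = -30 - 250128 = -250158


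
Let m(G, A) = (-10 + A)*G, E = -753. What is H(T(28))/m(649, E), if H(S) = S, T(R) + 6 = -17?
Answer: 23/495187 ≈ 4.6447e-5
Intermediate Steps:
T(R) = -23 (T(R) = -6 - 17 = -23)
m(G, A) = G*(-10 + A)
H(T(28))/m(649, E) = -23*1/(649*(-10 - 753)) = -23/(649*(-763)) = -23/(-495187) = -23*(-1/495187) = 23/495187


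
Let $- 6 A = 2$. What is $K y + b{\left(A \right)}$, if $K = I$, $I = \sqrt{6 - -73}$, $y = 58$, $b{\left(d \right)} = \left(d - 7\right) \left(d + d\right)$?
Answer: $\frac{44}{9} + 58 \sqrt{79} \approx 520.4$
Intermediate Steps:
$A = - \frac{1}{3}$ ($A = \left(- \frac{1}{6}\right) 2 = - \frac{1}{3} \approx -0.33333$)
$b{\left(d \right)} = 2 d \left(-7 + d\right)$ ($b{\left(d \right)} = \left(-7 + d\right) 2 d = 2 d \left(-7 + d\right)$)
$I = \sqrt{79}$ ($I = \sqrt{6 + 73} = \sqrt{79} \approx 8.8882$)
$K = \sqrt{79} \approx 8.8882$
$K y + b{\left(A \right)} = \sqrt{79} \cdot 58 + 2 \left(- \frac{1}{3}\right) \left(-7 - \frac{1}{3}\right) = 58 \sqrt{79} + 2 \left(- \frac{1}{3}\right) \left(- \frac{22}{3}\right) = 58 \sqrt{79} + \frac{44}{9} = \frac{44}{9} + 58 \sqrt{79}$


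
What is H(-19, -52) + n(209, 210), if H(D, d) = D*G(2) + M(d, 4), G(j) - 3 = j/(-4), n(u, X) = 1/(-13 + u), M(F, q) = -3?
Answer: -9897/196 ≈ -50.495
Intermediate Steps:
G(j) = 3 - j/4 (G(j) = 3 + j/(-4) = 3 + j*(-¼) = 3 - j/4)
H(D, d) = -3 + 5*D/2 (H(D, d) = D*(3 - ¼*2) - 3 = D*(3 - ½) - 3 = D*(5/2) - 3 = 5*D/2 - 3 = -3 + 5*D/2)
H(-19, -52) + n(209, 210) = (-3 + (5/2)*(-19)) + 1/(-13 + 209) = (-3 - 95/2) + 1/196 = -101/2 + 1/196 = -9897/196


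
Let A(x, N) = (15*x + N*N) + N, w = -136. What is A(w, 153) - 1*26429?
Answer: -4907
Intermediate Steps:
A(x, N) = N + N**2 + 15*x (A(x, N) = (15*x + N**2) + N = (N**2 + 15*x) + N = N + N**2 + 15*x)
A(w, 153) - 1*26429 = (153 + 153**2 + 15*(-136)) - 1*26429 = (153 + 23409 - 2040) - 26429 = 21522 - 26429 = -4907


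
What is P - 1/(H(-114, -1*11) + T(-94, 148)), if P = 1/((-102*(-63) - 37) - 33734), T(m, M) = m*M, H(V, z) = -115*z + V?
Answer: 8/191415 ≈ 4.1794e-5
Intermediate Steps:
H(V, z) = V - 115*z
T(m, M) = M*m
P = -1/27345 (P = 1/((6426 - 37) - 33734) = 1/(6389 - 33734) = 1/(-27345) = -1/27345 ≈ -3.6570e-5)
P - 1/(H(-114, -1*11) + T(-94, 148)) = -1/27345 - 1/((-114 - (-115)*11) + 148*(-94)) = -1/27345 - 1/((-114 - 115*(-11)) - 13912) = -1/27345 - 1/((-114 + 1265) - 13912) = -1/27345 - 1/(1151 - 13912) = -1/27345 - 1/(-12761) = -1/27345 - 1*(-1/12761) = -1/27345 + 1/12761 = 8/191415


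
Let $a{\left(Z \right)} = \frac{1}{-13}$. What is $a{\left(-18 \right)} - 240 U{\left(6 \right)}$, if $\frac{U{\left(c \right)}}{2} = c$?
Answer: $- \frac{37441}{13} \approx -2880.1$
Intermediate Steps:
$a{\left(Z \right)} = - \frac{1}{13}$
$U{\left(c \right)} = 2 c$
$a{\left(-18 \right)} - 240 U{\left(6 \right)} = - \frac{1}{13} - 240 \cdot 2 \cdot 6 = - \frac{1}{13} - 2880 = - \frac{37441}{13}$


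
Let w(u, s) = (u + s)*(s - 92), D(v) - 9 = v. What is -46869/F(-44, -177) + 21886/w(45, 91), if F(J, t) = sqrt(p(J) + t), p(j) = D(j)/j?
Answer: -10943/68 + 93738*I*sqrt(85283)/7753 ≈ -160.93 + 3530.8*I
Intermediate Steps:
D(v) = 9 + v
p(j) = (9 + j)/j
w(u, s) = (-92 + s)*(s + u) (w(u, s) = (s + u)*(-92 + s) = (-92 + s)*(s + u))
F(J, t) = sqrt(t + (9 + J)/J) (F(J, t) = sqrt((9 + J)/J + t) = sqrt(t + (9 + J)/J))
-46869/F(-44, -177) + 21886/w(45, 91) = -46869/sqrt(1 - 177 + 9/(-44)) + 21886/(91**2 - 92*91 - 92*45 + 91*45) = -46869/sqrt(1 - 177 + 9*(-1/44)) + 21886/(8281 - 8372 - 4140 + 4095) = -46869/sqrt(1 - 177 - 9/44) + 21886/(-136) = -46869*(-2*I*sqrt(85283)/7753) + 21886*(-1/136) = -46869*(-2*I*sqrt(85283)/7753) - 10943/68 = -(-93738)*I*sqrt(85283)/7753 - 10943/68 = 93738*I*sqrt(85283)/7753 - 10943/68 = -10943/68 + 93738*I*sqrt(85283)/7753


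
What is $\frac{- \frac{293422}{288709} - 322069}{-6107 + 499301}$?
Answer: $- \frac{92984512343}{142389546546} \approx -0.65303$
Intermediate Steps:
$\frac{- \frac{293422}{288709} - 322069}{-6107 + 499301} = \frac{\left(-293422\right) \frac{1}{288709} - 322069}{493194} = \left(- \frac{293422}{288709} - 322069\right) \frac{1}{493194} = \left(- \frac{92984512343}{288709}\right) \frac{1}{493194} = - \frac{92984512343}{142389546546}$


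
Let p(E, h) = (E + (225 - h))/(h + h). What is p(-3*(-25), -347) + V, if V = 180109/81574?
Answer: 18054317/14153089 ≈ 1.2756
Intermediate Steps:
p(E, h) = (225 + E - h)/(2*h) (p(E, h) = (225 + E - h)/((2*h)) = (225 + E - h)*(1/(2*h)) = (225 + E - h)/(2*h))
V = 180109/81574 (V = 180109*(1/81574) = 180109/81574 ≈ 2.2079)
p(-3*(-25), -347) + V = (1/2)*(225 - 3*(-25) - 1*(-347))/(-347) + 180109/81574 = (1/2)*(-1/347)*(225 + 75 + 347) + 180109/81574 = (1/2)*(-1/347)*647 + 180109/81574 = -647/694 + 180109/81574 = 18054317/14153089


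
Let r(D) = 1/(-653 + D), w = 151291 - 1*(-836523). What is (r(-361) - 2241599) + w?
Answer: -1271337991/1014 ≈ -1.2538e+6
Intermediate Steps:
w = 987814 (w = 151291 + 836523 = 987814)
(r(-361) - 2241599) + w = (1/(-653 - 361) - 2241599) + 987814 = (1/(-1014) - 2241599) + 987814 = (-1/1014 - 2241599) + 987814 = -2272981387/1014 + 987814 = -1271337991/1014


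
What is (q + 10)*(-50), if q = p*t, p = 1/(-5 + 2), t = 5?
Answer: -1250/3 ≈ -416.67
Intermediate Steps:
p = -⅓ (p = 1/(-3) = -⅓ ≈ -0.33333)
q = -5/3 (q = -⅓*5 = -5/3 ≈ -1.6667)
(q + 10)*(-50) = (-5/3 + 10)*(-50) = (25/3)*(-50) = -1250/3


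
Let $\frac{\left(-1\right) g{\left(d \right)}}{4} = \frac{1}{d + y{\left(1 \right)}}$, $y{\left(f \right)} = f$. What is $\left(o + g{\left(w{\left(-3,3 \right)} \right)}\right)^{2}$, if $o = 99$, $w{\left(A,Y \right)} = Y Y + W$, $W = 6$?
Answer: $\frac{156025}{16} \approx 9751.6$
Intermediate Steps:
$w{\left(A,Y \right)} = 6 + Y^{2}$ ($w{\left(A,Y \right)} = Y Y + 6 = Y^{2} + 6 = 6 + Y^{2}$)
$g{\left(d \right)} = - \frac{4}{1 + d}$ ($g{\left(d \right)} = - \frac{4}{d + 1} = - \frac{4}{1 + d}$)
$\left(o + g{\left(w{\left(-3,3 \right)} \right)}\right)^{2} = \left(99 - \frac{4}{1 + \left(6 + 3^{2}\right)}\right)^{2} = \left(99 - \frac{4}{1 + \left(6 + 9\right)}\right)^{2} = \left(99 - \frac{4}{1 + 15}\right)^{2} = \left(99 - \frac{4}{16}\right)^{2} = \left(99 - \frac{1}{4}\right)^{2} = \left(\frac{395}{4}\right)^{2} = \frac{156025}{16}$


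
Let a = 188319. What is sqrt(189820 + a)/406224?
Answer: sqrt(378139)/406224 ≈ 0.0015138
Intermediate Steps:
sqrt(189820 + a)/406224 = sqrt(189820 + 188319)/406224 = sqrt(378139)*(1/406224) = sqrt(378139)/406224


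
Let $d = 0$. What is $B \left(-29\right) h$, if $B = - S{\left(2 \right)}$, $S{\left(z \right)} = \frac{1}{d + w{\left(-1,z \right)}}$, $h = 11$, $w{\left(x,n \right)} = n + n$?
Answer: $\frac{319}{4} \approx 79.75$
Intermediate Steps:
$w{\left(x,n \right)} = 2 n$
$S{\left(z \right)} = \frac{1}{2 z}$ ($S{\left(z \right)} = \frac{1}{0 + 2 z} = \frac{1}{2 z}$)
$B = - \frac{1}{4}$ ($B = - \frac{1}{2 \cdot 2} = \left(-1\right) \frac{1}{4} = - \frac{1}{4} \approx -0.25$)
$B \left(-29\right) h = \left(- \frac{1}{4}\right) \left(-29\right) 11 = \frac{29}{4} \cdot 11 = \frac{319}{4}$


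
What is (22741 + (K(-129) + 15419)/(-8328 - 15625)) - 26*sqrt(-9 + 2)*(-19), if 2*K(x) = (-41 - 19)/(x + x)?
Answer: 23422089417/1029979 + 494*I*sqrt(7) ≈ 22740.0 + 1307.0*I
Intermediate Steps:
K(x) = -15/x (K(x) = ((-41 - 19)/(x + x))/2 = (-60*1/(2*x))/2 = (-30/x)/2 = -15/x)
(22741 + (K(-129) + 15419)/(-8328 - 15625)) - 26*sqrt(-9 + 2)*(-19) = (22741 + (-15/(-129) + 15419)/(-8328 - 15625)) - 26*sqrt(-9 + 2)*(-19) = (22741 + (-15*(-1/129) + 15419)/(-23953)) - 26*I*sqrt(7)*(-19) = (22741 + (5/43 + 15419)*(-1/23953)) - 26*I*sqrt(7)*(-19) = (22741 + (663022/43)*(-1/23953)) - 26*I*sqrt(7)*(-19) = (22741 - 663022/1029979) + 494*I*sqrt(7) = 23422089417/1029979 + 494*I*sqrt(7)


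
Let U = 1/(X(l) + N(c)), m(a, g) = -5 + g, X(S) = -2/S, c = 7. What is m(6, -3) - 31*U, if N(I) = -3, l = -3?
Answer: 37/7 ≈ 5.2857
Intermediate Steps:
U = -3/7 (U = 1/(-2/(-3) - 3) = 1/(-2*(-⅓) - 3) = 1/(⅔ - 3) = 1/(-7/3) = -3/7 ≈ -0.42857)
m(6, -3) - 31*U = (-5 - 3) - 31*(-3/7) = -8 + 93/7 = 37/7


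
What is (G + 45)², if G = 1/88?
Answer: 15689521/7744 ≈ 2026.0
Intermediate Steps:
G = 1/88 ≈ 0.011364
(G + 45)² = (1/88 + 45)² = (3961/88)² = 15689521/7744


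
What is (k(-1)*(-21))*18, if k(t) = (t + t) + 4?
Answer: -756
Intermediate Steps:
k(t) = 4 + 2*t (k(t) = 2*t + 4 = 4 + 2*t)
(k(-1)*(-21))*18 = ((4 + 2*(-1))*(-21))*18 = ((4 - 2)*(-21))*18 = (2*(-21))*18 = -42*18 = -756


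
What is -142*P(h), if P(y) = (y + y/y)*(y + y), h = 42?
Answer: -512904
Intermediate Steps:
P(y) = 2*y*(1 + y) (P(y) = (y + 1)*(2*y) = (1 + y)*(2*y) = 2*y*(1 + y))
-142*P(h) = -284*42*(1 + 42) = -284*42*43 = -142*3612 = -512904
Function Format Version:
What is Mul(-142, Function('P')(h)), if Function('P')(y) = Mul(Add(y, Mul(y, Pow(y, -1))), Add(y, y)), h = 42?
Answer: -512904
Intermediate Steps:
Function('P')(y) = Mul(2, y, Add(1, y)) (Function('P')(y) = Mul(Add(y, 1), Mul(2, y)) = Mul(Add(1, y), Mul(2, y)) = Mul(2, y, Add(1, y)))
Mul(-142, Function('P')(h)) = Mul(-142, Mul(2, 42, Add(1, 42))) = Mul(-142, Mul(2, 42, 43)) = Mul(-142, 3612) = -512904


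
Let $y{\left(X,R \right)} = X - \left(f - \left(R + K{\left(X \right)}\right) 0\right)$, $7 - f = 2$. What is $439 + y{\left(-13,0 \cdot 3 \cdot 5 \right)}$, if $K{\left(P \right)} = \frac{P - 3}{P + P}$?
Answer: $421$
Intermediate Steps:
$f = 5$ ($f = 7 - 2 = 5$)
$K{\left(P \right)} = \frac{-3 + P}{2 P}$
$y{\left(X,R \right)} = -5 + X$ ($y{\left(X,R \right)} = X + \left(\left(R + \frac{-3 + X}{2 X}\right) 0 - 5\right) = X + \left(0 - 5\right) = X - 5 = -5 + X$)
$439 + y{\left(-13,0 \cdot 3 \cdot 5 \right)} = 439 - 18 = 421$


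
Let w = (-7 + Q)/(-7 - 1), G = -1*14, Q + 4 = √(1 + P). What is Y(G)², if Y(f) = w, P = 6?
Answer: (11 - √7)²/64 ≈ 1.0905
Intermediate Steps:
Q = -4 + √7 (Q = -4 + √(1 + 6) = -4 + √7 ≈ -1.3542)
G = -14
w = 11/8 - √7/8 (w = (-7 + (-4 + √7))/(-7 - 1) = (-11 + √7)/(-8) = (-11 + √7)*(-⅛) = 11/8 - √7/8 ≈ 1.0443)
Y(f) = 11/8 - √7/8
Y(G)² = (11/8 - √7/8)²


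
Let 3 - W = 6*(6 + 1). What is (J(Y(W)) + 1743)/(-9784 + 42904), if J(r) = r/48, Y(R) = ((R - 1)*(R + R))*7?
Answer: 1099/16560 ≈ 0.066365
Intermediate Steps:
W = -39 (W = 3 - 6*(6 + 1) = 3 - 6*7 = 3 - 1*42 = 3 - 42 = -39)
Y(R) = 14*R*(-1 + R) (Y(R) = ((-1 + R)*(2*R))*7 = (2*R*(-1 + R))*7 = 14*R*(-1 + R))
J(r) = r/48 (J(r) = r*(1/48) = r/48)
(J(Y(W)) + 1743)/(-9784 + 42904) = ((14*(-39)*(-1 - 39))/48 + 1743)/(-9784 + 42904) = ((14*(-39)*(-40))/48 + 1743)/33120 = ((1/48)*21840 + 1743)*(1/33120) = (455 + 1743)*(1/33120) = 2198*(1/33120) = 1099/16560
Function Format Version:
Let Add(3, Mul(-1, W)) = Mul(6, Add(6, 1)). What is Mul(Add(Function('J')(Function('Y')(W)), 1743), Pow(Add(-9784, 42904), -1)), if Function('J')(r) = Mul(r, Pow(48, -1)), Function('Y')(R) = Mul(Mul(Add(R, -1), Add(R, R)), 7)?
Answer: Rational(1099, 16560) ≈ 0.066365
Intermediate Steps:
W = -39 (W = Add(3, Mul(-1, Mul(6, Add(6, 1)))) = Add(3, Mul(-1, Mul(6, 7))) = Add(3, Mul(-1, 42)) = Add(3, -42) = -39)
Function('Y')(R) = Mul(14, R, Add(-1, R)) (Function('Y')(R) = Mul(Mul(Add(-1, R), Mul(2, R)), 7) = Mul(Mul(2, R, Add(-1, R)), 7) = Mul(14, R, Add(-1, R)))
Function('J')(r) = Mul(Rational(1, 48), r) (Function('J')(r) = Mul(r, Rational(1, 48)) = Mul(Rational(1, 48), r))
Mul(Add(Function('J')(Function('Y')(W)), 1743), Pow(Add(-9784, 42904), -1)) = Mul(Add(Mul(Rational(1, 48), Mul(14, -39, Add(-1, -39))), 1743), Pow(Add(-9784, 42904), -1)) = Mul(Add(Mul(Rational(1, 48), Mul(14, -39, -40)), 1743), Pow(33120, -1)) = Mul(Add(Mul(Rational(1, 48), 21840), 1743), Rational(1, 33120)) = Mul(Add(455, 1743), Rational(1, 33120)) = Mul(2198, Rational(1, 33120)) = Rational(1099, 16560)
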